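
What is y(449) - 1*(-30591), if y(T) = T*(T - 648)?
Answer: -58760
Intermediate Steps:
y(T) = T*(-648 + T)
y(449) - 1*(-30591) = 449*(-648 + 449) - 1*(-30591) = 449*(-199) + 30591 = -89351 + 30591 = -58760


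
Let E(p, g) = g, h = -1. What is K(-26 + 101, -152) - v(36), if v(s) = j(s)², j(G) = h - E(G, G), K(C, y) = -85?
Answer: -1454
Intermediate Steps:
j(G) = -1 - G
v(s) = (-1 - s)²
K(-26 + 101, -152) - v(36) = -85 - (1 + 36)² = -85 - 1*37² = -85 - 1*1369 = -85 - 1369 = -1454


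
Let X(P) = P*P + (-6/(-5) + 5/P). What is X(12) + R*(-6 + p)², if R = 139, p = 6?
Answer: 8737/60 ≈ 145.62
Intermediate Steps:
X(P) = 6/5 + P² + 5/P (X(P) = P² + (-6*(-⅕) + 5/P) = P² + (6/5 + 5/P) = 6/5 + P² + 5/P)
X(12) + R*(-6 + p)² = (6/5 + 12² + 5/12) + 139*(-6 + 6)² = (6/5 + 144 + 5*(1/12)) + 139*0² = (6/5 + 144 + 5/12) + 139*0 = 8737/60 + 0 = 8737/60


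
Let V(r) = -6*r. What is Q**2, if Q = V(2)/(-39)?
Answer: 16/169 ≈ 0.094675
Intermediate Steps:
Q = 4/13 (Q = -6*2/(-39) = -12*(-1/39) = 4/13 ≈ 0.30769)
Q**2 = (4/13)**2 = 16/169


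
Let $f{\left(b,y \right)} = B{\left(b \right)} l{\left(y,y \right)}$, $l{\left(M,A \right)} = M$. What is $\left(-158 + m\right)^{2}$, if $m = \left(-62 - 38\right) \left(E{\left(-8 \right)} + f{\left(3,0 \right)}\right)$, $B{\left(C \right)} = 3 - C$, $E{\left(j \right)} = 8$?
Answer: $917764$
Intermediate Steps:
$f{\left(b,y \right)} = y \left(3 - b\right)$ ($f{\left(b,y \right)} = \left(3 - b\right) y = y \left(3 - b\right)$)
$m = -800$ ($m = \left(-62 - 38\right) \left(8 + 0 \left(3 - 3\right)\right) = - 100 \left(8 + 0 \left(3 - 3\right)\right) = - 100 \left(8 + 0 \cdot 0\right) = - 100 \left(8 + 0\right) = \left(-100\right) 8 = -800$)
$\left(-158 + m\right)^{2} = \left(-158 - 800\right)^{2} = \left(-958\right)^{2} = 917764$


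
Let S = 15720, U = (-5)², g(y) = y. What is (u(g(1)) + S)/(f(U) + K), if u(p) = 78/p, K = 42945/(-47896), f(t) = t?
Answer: 756661008/1154455 ≈ 655.43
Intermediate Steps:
U = 25
K = -42945/47896 (K = 42945*(-1/47896) = -42945/47896 ≈ -0.89663)
(u(g(1)) + S)/(f(U) + K) = (78/1 + 15720)/(25 - 42945/47896) = (78*1 + 15720)/(1154455/47896) = (78 + 15720)*(47896/1154455) = 15798*(47896/1154455) = 756661008/1154455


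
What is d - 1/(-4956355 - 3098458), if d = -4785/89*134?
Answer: -5164665547381/716878357 ≈ -7204.4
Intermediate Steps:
d = -641190/89 (d = -4785/89*134 = -641190/89 ≈ -7204.4)
d - 1/(-4956355 - 3098458) = -641190/89 - 1/(-4956355 - 3098458) = -641190/89 - 1/(-8054813) = -641190/89 - 1*(-1/8054813) = -641190/89 + 1/8054813 = -5164665547381/716878357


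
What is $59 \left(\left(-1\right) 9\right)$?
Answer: $-531$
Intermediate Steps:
$59 \left(\left(-1\right) 9\right) = 59 \left(-9\right) = -531$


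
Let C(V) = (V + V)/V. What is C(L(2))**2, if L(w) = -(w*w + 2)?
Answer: 4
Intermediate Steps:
L(w) = -2 - w**2 (L(w) = -(w**2 + 2) = -(2 + w**2) = -2 - w**2)
C(V) = 2 (C(V) = (2*V)/V = 2)
C(L(2))**2 = 2**2 = 4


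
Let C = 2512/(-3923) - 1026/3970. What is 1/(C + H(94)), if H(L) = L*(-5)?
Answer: -7787155/3666961669 ≈ -0.0021236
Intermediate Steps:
H(L) = -5*L
C = -6998819/7787155 (C = 2512*(-1/3923) - 1026*1/3970 = -2512/3923 - 513/1985 = -6998819/7787155 ≈ -0.89876)
1/(C + H(94)) = 1/(-6998819/7787155 - 5*94) = 1/(-6998819/7787155 - 470) = 1/(-3666961669/7787155) = -7787155/3666961669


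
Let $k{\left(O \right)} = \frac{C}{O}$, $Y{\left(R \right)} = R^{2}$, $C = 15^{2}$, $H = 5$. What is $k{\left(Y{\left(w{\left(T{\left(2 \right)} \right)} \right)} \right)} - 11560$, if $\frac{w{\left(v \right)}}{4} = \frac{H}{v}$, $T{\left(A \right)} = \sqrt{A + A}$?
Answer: $- \frac{46231}{4} \approx -11558.0$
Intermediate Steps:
$T{\left(A \right)} = \sqrt{2} \sqrt{A}$ ($T{\left(A \right)} = \sqrt{2 A} = \sqrt{2} \sqrt{A}$)
$C = 225$
$w{\left(v \right)} = \frac{20}{v}$ ($w{\left(v \right)} = 4 \frac{5}{v} = \frac{20}{v}$)
$k{\left(O \right)} = \frac{225}{O}$
$k{\left(Y{\left(w{\left(T{\left(2 \right)} \right)} \right)} \right)} - 11560 = \frac{225}{\left(\frac{20}{\sqrt{2} \sqrt{2}}\right)^{2}} - 11560 = \frac{225}{\left(\frac{20}{2}\right)^{2}} - 11560 = \frac{225}{\left(20 \cdot \frac{1}{2}\right)^{2}} - 11560 = \frac{225}{10^{2}} - 11560 = \frac{225}{100} - 11560 = 225 \cdot \frac{1}{100} - 11560 = \frac{9}{4} - 11560 = - \frac{46231}{4}$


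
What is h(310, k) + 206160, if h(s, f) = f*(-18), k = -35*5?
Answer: 209310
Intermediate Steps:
k = -175
h(s, f) = -18*f
h(310, k) + 206160 = -18*(-175) + 206160 = 3150 + 206160 = 209310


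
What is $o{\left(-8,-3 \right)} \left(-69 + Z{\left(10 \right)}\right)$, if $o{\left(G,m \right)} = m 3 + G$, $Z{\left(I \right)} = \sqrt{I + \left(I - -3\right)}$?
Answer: $1173 - 17 \sqrt{23} \approx 1091.5$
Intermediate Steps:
$Z{\left(I \right)} = \sqrt{3 + 2 I}$ ($Z{\left(I \right)} = \sqrt{I + \left(I + 3\right)} = \sqrt{I + \left(3 + I\right)} = \sqrt{3 + 2 I}$)
$o{\left(G,m \right)} = G + 3 m$ ($o{\left(G,m \right)} = 3 m + G = G + 3 m$)
$o{\left(-8,-3 \right)} \left(-69 + Z{\left(10 \right)}\right) = \left(-8 + 3 \left(-3\right)\right) \left(-69 + \sqrt{3 + 2 \cdot 10}\right) = \left(-8 - 9\right) \left(-69 + \sqrt{3 + 20}\right) = - 17 \left(-69 + \sqrt{23}\right) = 1173 - 17 \sqrt{23}$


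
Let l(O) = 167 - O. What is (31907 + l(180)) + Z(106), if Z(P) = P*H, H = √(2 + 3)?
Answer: 31894 + 106*√5 ≈ 32131.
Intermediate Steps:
H = √5 ≈ 2.2361
Z(P) = P*√5
(31907 + l(180)) + Z(106) = (31907 + (167 - 1*180)) + 106*√5 = (31907 + (167 - 180)) + 106*√5 = (31907 - 13) + 106*√5 = 31894 + 106*√5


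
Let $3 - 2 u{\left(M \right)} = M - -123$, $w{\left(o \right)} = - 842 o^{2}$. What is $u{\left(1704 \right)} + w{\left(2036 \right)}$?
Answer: $-3490340144$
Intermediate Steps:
$u{\left(M \right)} = -60 - \frac{M}{2}$ ($u{\left(M \right)} = \frac{3}{2} - \frac{M - -123}{2} = \frac{3}{2} - \frac{M + \left(-172 + 295\right)}{2} = \frac{3}{2} - \frac{M + 123}{2} = \frac{3}{2} - \frac{123 + M}{2} = \frac{3}{2} - \left(\frac{123}{2} + \frac{M}{2}\right) = -60 - \frac{M}{2}$)
$u{\left(1704 \right)} + w{\left(2036 \right)} = \left(-60 - 852\right) - 842 \cdot 2036^{2} = \left(-60 - 852\right) - 3490339232 = -912 - 3490339232 = -3490340144$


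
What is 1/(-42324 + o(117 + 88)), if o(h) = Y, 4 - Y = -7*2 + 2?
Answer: -1/42308 ≈ -2.3636e-5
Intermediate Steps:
Y = 16 (Y = 4 - (-7*2 + 2) = 4 - (-14 + 2) = 4 - 1*(-12) = 4 + 12 = 16)
o(h) = 16
1/(-42324 + o(117 + 88)) = 1/(-42324 + 16) = 1/(-42308) = -1/42308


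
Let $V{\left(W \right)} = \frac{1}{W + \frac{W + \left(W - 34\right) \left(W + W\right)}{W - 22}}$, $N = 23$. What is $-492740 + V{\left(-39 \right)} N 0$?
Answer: $-492740$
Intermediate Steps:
$V{\left(W \right)} = \frac{1}{W + \frac{W + 2 W \left(-34 + W\right)}{-22 + W}}$ ($V{\left(W \right)} = \frac{1}{W + \frac{W + \left(-34 + W\right) 2 W}{-22 + W}} = \frac{1}{W + \frac{W + 2 W \left(-34 + W\right)}{-22 + W}}$)
$-492740 + V{\left(-39 \right)} N 0 = -492740 + \frac{-22 - 39}{\left(-39\right) \left(-89 + 3 \left(-39\right)\right)} 23 \cdot 0 = -492740 + \left(- \frac{1}{39}\right) \frac{1}{-89 - 117} \left(-61\right) 0 = -492740 + \left(- \frac{1}{39}\right) \frac{1}{-206} \left(-61\right) 0 = -492740 + \left(- \frac{1}{39}\right) \left(- \frac{1}{206}\right) \left(-61\right) 0 = -492740 - 0 = -492740 + 0 = -492740$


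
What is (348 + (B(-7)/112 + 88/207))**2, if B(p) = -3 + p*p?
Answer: 16351550127025/134374464 ≈ 1.2169e+5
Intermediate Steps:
B(p) = -3 + p**2
(348 + (B(-7)/112 + 88/207))**2 = (348 + ((-3 + (-7)**2)/112 + 88/207))**2 = (348 + ((-3 + 49)*(1/112) + 88*(1/207)))**2 = (348 + (46*(1/112) + 88/207))**2 = (348 + (23/56 + 88/207))**2 = (348 + 9689/11592)**2 = (4043705/11592)**2 = 16351550127025/134374464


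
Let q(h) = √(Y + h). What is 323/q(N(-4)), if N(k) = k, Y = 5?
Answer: 323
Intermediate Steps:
q(h) = √(5 + h)
323/q(N(-4)) = 323/(√(5 - 4)) = 323/(√1) = 323/1 = 323*1 = 323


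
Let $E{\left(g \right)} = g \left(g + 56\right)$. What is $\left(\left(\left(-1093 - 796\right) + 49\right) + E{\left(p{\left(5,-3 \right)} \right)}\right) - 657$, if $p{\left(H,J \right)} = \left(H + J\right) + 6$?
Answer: $-1985$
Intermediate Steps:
$p{\left(H,J \right)} = 6 + H + J$
$E{\left(g \right)} = g \left(56 + g\right)$
$\left(\left(\left(-1093 - 796\right) + 49\right) + E{\left(p{\left(5,-3 \right)} \right)}\right) - 657 = \left(\left(\left(-1093 - 796\right) + 49\right) + \left(6 + 5 - 3\right) \left(56 + \left(6 + 5 - 3\right)\right)\right) - 657 = \left(\left(-1889 + 49\right) + 8 \left(56 + 8\right)\right) - 657 = \left(-1840 + 8 \cdot 64\right) - 657 = \left(-1840 + 512\right) - 657 = -1328 - 657 = -1985$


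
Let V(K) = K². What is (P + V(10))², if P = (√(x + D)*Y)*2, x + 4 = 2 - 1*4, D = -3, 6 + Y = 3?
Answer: 9676 - 3600*I ≈ 9676.0 - 3600.0*I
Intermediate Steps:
Y = -3 (Y = -6 + 3 = -3)
x = -6 (x = -4 + (2 - 1*4) = -4 + (2 - 4) = -4 - 2 = -6)
P = -18*I (P = (√(-6 - 3)*(-3))*2 = (√(-9)*(-3))*2 = ((3*I)*(-3))*2 = -9*I*2 = -18*I ≈ -18.0*I)
(P + V(10))² = (-18*I + 10²)² = (-18*I + 100)² = (100 - 18*I)²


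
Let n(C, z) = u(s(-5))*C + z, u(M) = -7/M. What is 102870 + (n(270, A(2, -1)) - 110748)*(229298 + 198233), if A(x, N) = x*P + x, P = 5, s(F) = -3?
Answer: -47073625416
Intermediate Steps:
A(x, N) = 6*x (A(x, N) = x*5 + x = 5*x + x = 6*x)
n(C, z) = z + 7*C/3 (n(C, z) = (-7/(-3))*C + z = (-7*(-1/3))*C + z = 7*C/3 + z = z + 7*C/3)
102870 + (n(270, A(2, -1)) - 110748)*(229298 + 198233) = 102870 + ((6*2 + (7/3)*270) - 110748)*(229298 + 198233) = 102870 + ((12 + 630) - 110748)*427531 = 102870 + (642 - 110748)*427531 = 102870 - 110106*427531 = 102870 - 47073728286 = -47073625416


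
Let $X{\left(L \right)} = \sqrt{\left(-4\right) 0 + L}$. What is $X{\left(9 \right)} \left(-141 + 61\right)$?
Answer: $-240$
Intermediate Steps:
$X{\left(L \right)} = \sqrt{L}$ ($X{\left(L \right)} = \sqrt{0 + L} = \sqrt{L}$)
$X{\left(9 \right)} \left(-141 + 61\right) = \sqrt{9} \left(-141 + 61\right) = 3 \left(-80\right) = -240$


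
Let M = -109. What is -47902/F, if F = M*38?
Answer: 23951/2071 ≈ 11.565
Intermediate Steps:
F = -4142 (F = -109*38 = -4142)
-47902/F = -47902/(-4142) = -47902*(-1/4142) = 23951/2071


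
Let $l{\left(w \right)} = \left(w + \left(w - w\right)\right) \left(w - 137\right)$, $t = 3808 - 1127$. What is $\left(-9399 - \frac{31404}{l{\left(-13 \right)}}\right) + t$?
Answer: $- \frac{2188584}{325} \approx -6734.1$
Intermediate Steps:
$t = 2681$ ($t = 3808 - 1127 = 2681$)
$l{\left(w \right)} = w \left(-137 + w\right)$ ($l{\left(w \right)} = \left(w + 0\right) \left(-137 + w\right) = w \left(-137 + w\right)$)
$\left(-9399 - \frac{31404}{l{\left(-13 \right)}}\right) + t = \left(-9399 - \frac{31404}{\left(-13\right) \left(-137 - 13\right)}\right) + 2681 = \left(-9399 - \frac{31404}{\left(-13\right) \left(-150\right)}\right) + 2681 = \left(-9399 - \frac{31404}{1950}\right) + 2681 = \left(-9399 - \frac{5234}{325}\right) + 2681 = - \frac{3059909}{325} + 2681 = - \frac{2188584}{325}$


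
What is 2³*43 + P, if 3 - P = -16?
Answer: 363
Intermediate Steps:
P = 19 (P = 3 - 1*(-16) = 3 + 16 = 19)
2³*43 + P = 2³*43 + 19 = 8*43 + 19 = 344 + 19 = 363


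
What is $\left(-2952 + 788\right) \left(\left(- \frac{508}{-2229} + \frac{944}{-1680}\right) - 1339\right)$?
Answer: $\frac{226112339288}{78015} \approx 2.8983 \cdot 10^{6}$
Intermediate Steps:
$\left(-2952 + 788\right) \left(\left(- \frac{508}{-2229} + \frac{944}{-1680}\right) - 1339\right) = - 2164 \left(\left(\left(-508\right) \left(- \frac{1}{2229}\right) + 944 \left(- \frac{1}{1680}\right)\right) - 1339\right) = - 2164 \left(\left(\frac{508}{2229} - \frac{59}{105}\right) - 1339\right) = - 2164 \left(- \frac{26057}{78015} - 1339\right) = \left(-2164\right) \left(- \frac{104488142}{78015}\right) = \frac{226112339288}{78015}$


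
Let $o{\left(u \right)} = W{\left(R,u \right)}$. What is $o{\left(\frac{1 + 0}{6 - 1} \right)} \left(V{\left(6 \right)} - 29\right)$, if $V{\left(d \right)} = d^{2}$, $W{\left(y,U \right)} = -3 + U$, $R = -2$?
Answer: $- \frac{98}{5} \approx -19.6$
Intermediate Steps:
$o{\left(u \right)} = -3 + u$
$o{\left(\frac{1 + 0}{6 - 1} \right)} \left(V{\left(6 \right)} - 29\right) = \left(-3 + \frac{1 + 0}{6 - 1}\right) \left(6^{2} - 29\right) = \left(-3 + 1 \cdot \frac{1}{5}\right) \left(36 - 29\right) = \left(-3 + 1 \cdot \frac{1}{5}\right) 7 = \left(-3 + \frac{1}{5}\right) 7 = \left(- \frac{14}{5}\right) 7 = - \frac{98}{5}$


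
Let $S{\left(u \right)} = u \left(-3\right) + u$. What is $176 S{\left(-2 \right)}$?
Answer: $704$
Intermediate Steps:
$S{\left(u \right)} = - 2 u$ ($S{\left(u \right)} = - 3 u + u = - 2 u$)
$176 S{\left(-2 \right)} = 176 \left(\left(-2\right) \left(-2\right)\right) = 176 \cdot 4 = 704$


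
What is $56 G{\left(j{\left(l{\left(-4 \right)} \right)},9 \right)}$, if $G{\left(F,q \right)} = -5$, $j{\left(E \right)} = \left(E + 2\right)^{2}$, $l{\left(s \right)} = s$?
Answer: $-280$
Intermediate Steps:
$j{\left(E \right)} = \left(2 + E\right)^{2}$
$56 G{\left(j{\left(l{\left(-4 \right)} \right)},9 \right)} = 56 \left(-5\right) = -280$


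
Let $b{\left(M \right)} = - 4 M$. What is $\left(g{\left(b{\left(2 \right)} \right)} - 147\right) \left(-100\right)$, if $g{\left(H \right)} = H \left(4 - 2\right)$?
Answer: $16300$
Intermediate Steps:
$g{\left(H \right)} = 2 H$ ($g{\left(H \right)} = H 2 = 2 H$)
$\left(g{\left(b{\left(2 \right)} \right)} - 147\right) \left(-100\right) = \left(2 \left(\left(-4\right) 2\right) - 147\right) \left(-100\right) = \left(2 \left(-8\right) - 147\right) \left(-100\right) = \left(-16 - 147\right) \left(-100\right) = \left(-163\right) \left(-100\right) = 16300$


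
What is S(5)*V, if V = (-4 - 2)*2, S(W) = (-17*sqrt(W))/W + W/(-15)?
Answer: 4 + 204*sqrt(5)/5 ≈ 95.232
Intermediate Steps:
S(W) = -17/sqrt(W) - W/15 (S(W) = -17/sqrt(W) + W*(-1/15) = -17/sqrt(W) - W/15)
V = -12 (V = -6*2 = -12)
S(5)*V = (-17*sqrt(5)/5 - 1/15*5)*(-12) = (-17*sqrt(5)/5 - 1/3)*(-12) = (-1/3 - 17*sqrt(5)/5)*(-12) = 4 + 204*sqrt(5)/5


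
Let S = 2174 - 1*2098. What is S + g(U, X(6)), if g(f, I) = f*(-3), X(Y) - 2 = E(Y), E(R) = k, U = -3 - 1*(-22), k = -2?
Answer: 19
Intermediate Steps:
U = 19 (U = -3 + 22 = 19)
E(R) = -2
X(Y) = 0 (X(Y) = 2 - 2 = 0)
g(f, I) = -3*f
S = 76 (S = 2174 - 2098 = 76)
S + g(U, X(6)) = 76 - 3*19 = 76 - 57 = 19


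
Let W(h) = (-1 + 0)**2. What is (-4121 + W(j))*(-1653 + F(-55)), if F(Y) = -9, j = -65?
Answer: 6847440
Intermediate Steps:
W(h) = 1 (W(h) = (-1)**2 = 1)
(-4121 + W(j))*(-1653 + F(-55)) = (-4121 + 1)*(-1653 - 9) = -4120*(-1662) = 6847440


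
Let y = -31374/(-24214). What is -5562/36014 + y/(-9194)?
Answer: -309840474807/2004390826306 ≈ -0.15458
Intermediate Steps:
y = 15687/12107 (y = -31374*(-1/24214) = 15687/12107 ≈ 1.2957)
-5562/36014 + y/(-9194) = -5562/36014 + (15687/12107)/(-9194) = -5562*1/36014 + (15687/12107)*(-1/9194) = -2781/18007 - 15687/111311758 = -309840474807/2004390826306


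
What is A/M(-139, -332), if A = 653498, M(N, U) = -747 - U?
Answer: -653498/415 ≈ -1574.7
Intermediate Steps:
A/M(-139, -332) = 653498/(-747 - 1*(-332)) = 653498/(-747 + 332) = 653498/(-415) = 653498*(-1/415) = -653498/415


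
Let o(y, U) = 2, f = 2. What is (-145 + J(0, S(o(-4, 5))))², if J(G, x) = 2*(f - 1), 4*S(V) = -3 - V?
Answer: 20449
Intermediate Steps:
S(V) = -¾ - V/4 (S(V) = (-3 - V)/4 = -¾ - V/4)
J(G, x) = 2 (J(G, x) = 2*(2 - 1) = 2*1 = 2)
(-145 + J(0, S(o(-4, 5))))² = (-145 + 2)² = (-143)² = 20449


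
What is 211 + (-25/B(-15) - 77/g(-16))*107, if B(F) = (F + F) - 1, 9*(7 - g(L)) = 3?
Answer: -581907/620 ≈ -938.56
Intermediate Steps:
g(L) = 20/3 (g(L) = 7 - 1/9*3 = 7 - 1/3 = 20/3)
B(F) = -1 + 2*F (B(F) = 2*F - 1 = -1 + 2*F)
211 + (-25/B(-15) - 77/g(-16))*107 = 211 + (-25/(-1 + 2*(-15)) - 77/20/3)*107 = 211 + (-25/(-1 - 30) - 77*3/20)*107 = 211 + (-25/(-31) - 231/20)*107 = 211 + (-25*(-1/31) - 231/20)*107 = 211 + (25/31 - 231/20)*107 = 211 - 6661/620*107 = 211 - 712727/620 = -581907/620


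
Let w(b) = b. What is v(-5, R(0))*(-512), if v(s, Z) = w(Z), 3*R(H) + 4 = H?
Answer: 2048/3 ≈ 682.67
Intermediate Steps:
R(H) = -4/3 + H/3
v(s, Z) = Z
v(-5, R(0))*(-512) = (-4/3 + (1/3)*0)*(-512) = (-4/3 + 0)*(-512) = -4/3*(-512) = 2048/3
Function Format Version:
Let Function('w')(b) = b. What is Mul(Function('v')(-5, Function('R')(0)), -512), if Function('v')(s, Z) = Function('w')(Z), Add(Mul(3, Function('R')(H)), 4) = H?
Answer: Rational(2048, 3) ≈ 682.67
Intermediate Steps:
Function('R')(H) = Add(Rational(-4, 3), Mul(Rational(1, 3), H))
Function('v')(s, Z) = Z
Mul(Function('v')(-5, Function('R')(0)), -512) = Mul(Add(Rational(-4, 3), Mul(Rational(1, 3), 0)), -512) = Mul(Add(Rational(-4, 3), 0), -512) = Mul(Rational(-4, 3), -512) = Rational(2048, 3)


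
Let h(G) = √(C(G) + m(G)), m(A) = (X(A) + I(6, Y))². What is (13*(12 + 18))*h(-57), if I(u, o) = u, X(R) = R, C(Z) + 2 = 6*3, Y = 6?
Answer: 390*√2617 ≈ 19951.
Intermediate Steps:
C(Z) = 16 (C(Z) = -2 + 6*3 = -2 + 18 = 16)
m(A) = (6 + A)² (m(A) = (A + 6)² = (6 + A)²)
h(G) = √(16 + (6 + G)²)
(13*(12 + 18))*h(-57) = (13*(12 + 18))*√(16 + (6 - 57)²) = (13*30)*√(16 + (-51)²) = 390*√(16 + 2601) = 390*√2617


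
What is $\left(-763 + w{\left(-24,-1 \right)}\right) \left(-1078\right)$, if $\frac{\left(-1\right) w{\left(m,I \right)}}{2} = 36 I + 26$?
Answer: $800954$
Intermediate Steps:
$w{\left(m,I \right)} = -52 - 72 I$ ($w{\left(m,I \right)} = - 2 \left(36 I + 26\right) = - 2 \left(26 + 36 I\right) = -52 - 72 I$)
$\left(-763 + w{\left(-24,-1 \right)}\right) \left(-1078\right) = \left(-763 - -20\right) \left(-1078\right) = \left(-763 + \left(-52 + 72\right)\right) \left(-1078\right) = \left(-763 + 20\right) \left(-1078\right) = \left(-743\right) \left(-1078\right) = 800954$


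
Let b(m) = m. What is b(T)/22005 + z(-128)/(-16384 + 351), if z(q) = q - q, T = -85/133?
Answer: -17/585333 ≈ -2.9043e-5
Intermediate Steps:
T = -85/133 (T = -85*1/133 = -85/133 ≈ -0.63910)
z(q) = 0
b(T)/22005 + z(-128)/(-16384 + 351) = -85/133/22005 + 0/(-16384 + 351) = -85/133*1/22005 + 0/(-16033) = -17/585333 + 0*(-1/16033) = -17/585333 + 0 = -17/585333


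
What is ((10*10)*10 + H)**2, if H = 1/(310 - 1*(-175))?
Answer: 235225970001/235225 ≈ 1.0000e+6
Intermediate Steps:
H = 1/485 (H = 1/(310 + 175) = 1/485 ≈ 0.0020619)
((10*10)*10 + H)**2 = ((10*10)*10 + 1/485)**2 = (100*10 + 1/485)**2 = (1000 + 1/485)**2 = (485001/485)**2 = 235225970001/235225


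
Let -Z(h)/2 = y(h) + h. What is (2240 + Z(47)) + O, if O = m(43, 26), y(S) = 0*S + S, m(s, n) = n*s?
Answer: 3170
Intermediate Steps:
y(S) = S (y(S) = 0 + S = S)
Z(h) = -4*h (Z(h) = -2*(h + h) = -4*h)
O = 1118 (O = 26*43 = 1118)
(2240 + Z(47)) + O = (2240 - 4*47) + 1118 = (2240 - 188) + 1118 = 2052 + 1118 = 3170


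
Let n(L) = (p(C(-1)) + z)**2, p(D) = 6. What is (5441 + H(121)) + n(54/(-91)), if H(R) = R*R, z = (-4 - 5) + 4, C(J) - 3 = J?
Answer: 20083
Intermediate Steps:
C(J) = 3 + J
z = -5 (z = -9 + 4 = -5)
H(R) = R**2
n(L) = 1 (n(L) = (6 - 5)**2 = 1**2 = 1)
(5441 + H(121)) + n(54/(-91)) = (5441 + 121**2) + 1 = (5441 + 14641) + 1 = 20082 + 1 = 20083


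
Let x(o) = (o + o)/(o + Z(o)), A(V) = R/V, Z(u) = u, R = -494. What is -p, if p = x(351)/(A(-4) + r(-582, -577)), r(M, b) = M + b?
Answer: 2/2071 ≈ 0.00096572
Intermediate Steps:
A(V) = -494/V
x(o) = 1 (x(o) = (o + o)/(o + o) = (2*o)/((2*o)) = (2*o)*(1/(2*o)) = 1)
p = -2/2071 (p = 1/(-494/(-4) + (-582 - 577)) = 1/(-494*(-¼) - 1159) = 1/(247/2 - 1159) = 1/(-2071/2) = 1*(-2/2071) = -2/2071 ≈ -0.00096572)
-p = -1*(-2/2071) = 2/2071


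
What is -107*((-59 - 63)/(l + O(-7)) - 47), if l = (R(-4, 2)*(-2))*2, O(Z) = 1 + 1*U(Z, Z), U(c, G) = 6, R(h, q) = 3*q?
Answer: 72439/17 ≈ 4261.1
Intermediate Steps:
O(Z) = 7 (O(Z) = 1 + 1*6 = 1 + 6 = 7)
l = -24 (l = ((3*2)*(-2))*2 = (6*(-2))*2 = -12*2 = -24)
-107*((-59 - 63)/(l + O(-7)) - 47) = -107*((-59 - 63)/(-24 + 7) - 47) = -107*(-122/(-17) - 47) = -107*(-122*(-1/17) - 47) = -107*(122/17 - 47) = -107*(-677/17) = 72439/17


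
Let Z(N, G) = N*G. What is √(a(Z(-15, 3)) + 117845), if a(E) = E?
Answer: 10*√1178 ≈ 343.22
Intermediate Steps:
Z(N, G) = G*N
√(a(Z(-15, 3)) + 117845) = √(3*(-15) + 117845) = √(-45 + 117845) = √117800 = 10*√1178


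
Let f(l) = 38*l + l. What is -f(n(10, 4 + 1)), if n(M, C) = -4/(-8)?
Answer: -39/2 ≈ -19.500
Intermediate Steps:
n(M, C) = ½ (n(M, C) = -4*(-⅛) = ½)
f(l) = 39*l
-f(n(10, 4 + 1)) = -39/2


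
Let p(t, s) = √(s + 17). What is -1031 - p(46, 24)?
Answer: -1031 - √41 ≈ -1037.4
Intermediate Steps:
p(t, s) = √(17 + s)
-1031 - p(46, 24) = -1031 - √(17 + 24) = -1031 - √41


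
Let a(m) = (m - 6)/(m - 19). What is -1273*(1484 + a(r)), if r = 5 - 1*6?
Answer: -37791551/20 ≈ -1.8896e+6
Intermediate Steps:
r = -1 (r = 5 - 6 = -1)
a(m) = (-6 + m)/(-19 + m)
-1273*(1484 + a(r)) = -1273*(1484 + (-6 - 1)/(-19 - 1)) = -1273*(1484 - 7/(-20)) = -1273*(1484 - 1/20*(-7)) = -1273*(1484 + 7/20) = -1273*29687/20 = -37791551/20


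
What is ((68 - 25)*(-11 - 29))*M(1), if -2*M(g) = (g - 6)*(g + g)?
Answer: -8600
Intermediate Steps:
M(g) = -g*(-6 + g) (M(g) = -(g - 6)*(g + g)/2 = -(-6 + g)*2*g/2 = -g*(-6 + g))
((68 - 25)*(-11 - 29))*M(1) = ((68 - 25)*(-11 - 29))*(1*(6 - 1*1)) = (43*(-40))*(1*(6 - 1)) = -1720*5 = -8600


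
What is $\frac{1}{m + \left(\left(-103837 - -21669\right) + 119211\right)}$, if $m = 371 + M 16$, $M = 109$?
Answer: $\frac{1}{39158} \approx 2.5538 \cdot 10^{-5}$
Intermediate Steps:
$m = 2115$ ($m = 371 + 109 \cdot 16 = 371 + 1744 = 2115$)
$\frac{1}{m + \left(\left(-103837 - -21669\right) + 119211\right)} = \frac{1}{2115 + \left(\left(-103837 - -21669\right) + 119211\right)} = \frac{1}{2115 + \left(\left(-103837 + 21669\right) + 119211\right)} = \frac{1}{2115 + \left(-82168 + 119211\right)} = \frac{1}{2115 + 37043} = \frac{1}{39158}$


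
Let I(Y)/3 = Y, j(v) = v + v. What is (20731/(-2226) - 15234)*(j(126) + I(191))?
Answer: -9331194125/742 ≈ -1.2576e+7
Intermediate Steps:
j(v) = 2*v
I(Y) = 3*Y
(20731/(-2226) - 15234)*(j(126) + I(191)) = (20731/(-2226) - 15234)*(2*126 + 3*191) = (20731*(-1/2226) - 15234)*(252 + 573) = (-20731/2226 - 15234)*825 = -33931615/2226*825 = -9331194125/742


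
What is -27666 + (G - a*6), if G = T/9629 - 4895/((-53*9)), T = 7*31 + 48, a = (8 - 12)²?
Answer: -127464521786/4593033 ≈ -27752.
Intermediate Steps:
a = 16 (a = (-4)² = 16)
T = 265 (T = 217 + 48 = 265)
G = 47260360/4593033 (G = 265/9629 - 4895/((-53*9)) = 265*(1/9629) - 4895/(-477) = 265/9629 - 4895*(-1/477) = 265/9629 + 4895/477 = 47260360/4593033 ≈ 10.290)
-27666 + (G - a*6) = -27666 + (47260360/4593033 - 16*6) = -27666 + (47260360/4593033 - 1*96) = -27666 + (47260360/4593033 - 96) = -27666 - 393670808/4593033 = -127464521786/4593033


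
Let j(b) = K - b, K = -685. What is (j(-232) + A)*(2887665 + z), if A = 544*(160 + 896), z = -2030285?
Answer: 492145551180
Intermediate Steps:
j(b) = -685 - b
A = 574464 (A = 544*1056 = 574464)
(j(-232) + A)*(2887665 + z) = ((-685 - 1*(-232)) + 574464)*(2887665 - 2030285) = ((-685 + 232) + 574464)*857380 = (-453 + 574464)*857380 = 574011*857380 = 492145551180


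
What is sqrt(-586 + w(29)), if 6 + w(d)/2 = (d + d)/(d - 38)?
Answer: I*sqrt(5498)/3 ≈ 24.716*I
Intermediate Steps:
w(d) = -12 + 4*d/(-38 + d) (w(d) = -12 + 2*((d + d)/(d - 38)) = -12 + 2*((2*d)/(-38 + d)) = -12 + 2*(2*d/(-38 + d)) = -12 + 4*d/(-38 + d))
sqrt(-586 + w(29)) = sqrt(-586 + 8*(57 - 1*29)/(-38 + 29)) = sqrt(-586 + 8*(57 - 29)/(-9)) = sqrt(-586 + 8*(-1/9)*28) = sqrt(-586 - 224/9) = sqrt(-5498/9) = I*sqrt(5498)/3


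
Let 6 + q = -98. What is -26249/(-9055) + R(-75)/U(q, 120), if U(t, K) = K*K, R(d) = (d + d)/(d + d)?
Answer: 75598931/26078400 ≈ 2.8989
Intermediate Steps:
R(d) = 1 (R(d) = (2*d)/((2*d)) = (2*d)*(1/(2*d)) = 1)
q = -104 (q = -6 - 98 = -104)
U(t, K) = K²
-26249/(-9055) + R(-75)/U(q, 120) = -26249/(-9055) + 1/120² = -26249*(-1/9055) + 1/14400 = 26249/9055 + 1*(1/14400) = 26249/9055 + 1/14400 = 75598931/26078400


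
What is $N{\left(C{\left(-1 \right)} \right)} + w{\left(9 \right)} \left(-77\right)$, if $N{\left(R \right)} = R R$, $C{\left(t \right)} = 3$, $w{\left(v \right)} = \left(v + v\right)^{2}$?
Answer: $-24939$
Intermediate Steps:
$w{\left(v \right)} = 4 v^{2}$ ($w{\left(v \right)} = \left(2 v\right)^{2} = 4 v^{2}$)
$N{\left(R \right)} = R^{2}$
$N{\left(C{\left(-1 \right)} \right)} + w{\left(9 \right)} \left(-77\right) = 3^{2} + 4 \cdot 9^{2} \left(-77\right) = 9 + 4 \cdot 81 \left(-77\right) = 9 + 324 \left(-77\right) = 9 - 24948 = -24939$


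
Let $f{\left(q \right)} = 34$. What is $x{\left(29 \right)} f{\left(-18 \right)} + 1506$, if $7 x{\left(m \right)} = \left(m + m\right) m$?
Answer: $\frac{67730}{7} \approx 9675.7$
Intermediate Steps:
$x{\left(m \right)} = \frac{2 m^{2}}{7}$ ($x{\left(m \right)} = \frac{\left(m + m\right) m}{7} = \frac{2 m m}{7} = \frac{2 m^{2}}{7}$)
$x{\left(29 \right)} f{\left(-18 \right)} + 1506 = \frac{2 \cdot 29^{2}}{7} \cdot 34 + 1506 = \frac{2}{7} \cdot 841 \cdot 34 + 1506 = \frac{1682}{7} \cdot 34 + 1506 = \frac{57188}{7} + 1506 = \frac{67730}{7}$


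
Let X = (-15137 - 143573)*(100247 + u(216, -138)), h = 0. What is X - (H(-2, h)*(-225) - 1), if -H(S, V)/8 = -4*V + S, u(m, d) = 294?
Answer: -15956858509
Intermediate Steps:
H(S, V) = -8*S + 32*V (H(S, V) = -8*(-4*V + S) = -8*(S - 4*V) = -8*S + 32*V)
X = -15956862110 (X = (-15137 - 143573)*(100247 + 294) = -158710*100541 = -15956862110)
X - (H(-2, h)*(-225) - 1) = -15956862110 - ((-8*(-2) + 32*0)*(-225) - 1) = -15956862110 - ((16 + 0)*(-225) - 1) = -15956862110 - (16*(-225) - 1) = -15956862110 - (-3600 - 1) = -15956862110 - 1*(-3601) = -15956862110 + 3601 = -15956858509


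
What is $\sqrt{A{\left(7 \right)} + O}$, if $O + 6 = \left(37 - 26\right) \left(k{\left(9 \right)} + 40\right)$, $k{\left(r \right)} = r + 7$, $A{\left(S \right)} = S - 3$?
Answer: $\sqrt{614} \approx 24.779$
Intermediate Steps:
$A{\left(S \right)} = -3 + S$
$k{\left(r \right)} = 7 + r$
$O = 610$ ($O = -6 + \left(37 - 26\right) \left(\left(7 + 9\right) + 40\right) = -6 + 11 \left(16 + 40\right) = -6 + 11 \cdot 56 = -6 + 616 = 610$)
$\sqrt{A{\left(7 \right)} + O} = \sqrt{\left(-3 + 7\right) + 610} = \sqrt{4 + 610} = \sqrt{614}$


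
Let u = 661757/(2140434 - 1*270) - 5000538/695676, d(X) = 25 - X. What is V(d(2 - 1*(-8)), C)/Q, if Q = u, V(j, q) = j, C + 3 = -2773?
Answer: -372215182716/170693382425 ≈ -2.1806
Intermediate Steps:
C = -2776 (C = -3 - 2773 = -2776)
u = -853466912125/124071727572 (u = 661757/(2140434 - 270) - 5000538*1/695676 = 661757/2140164 - 833423/115946 = -853466912125/124071727572 ≈ -6.8788)
Q = -853466912125/124071727572 ≈ -6.8788
V(d(2 - 1*(-8)), C)/Q = (25 - (2 - 1*(-8)))/(-853466912125/124071727572) = (25 - (2 + 8))*(-124071727572/853466912125) = (25 - 1*10)*(-124071727572/853466912125) = (25 - 10)*(-124071727572/853466912125) = 15*(-124071727572/853466912125) = -372215182716/170693382425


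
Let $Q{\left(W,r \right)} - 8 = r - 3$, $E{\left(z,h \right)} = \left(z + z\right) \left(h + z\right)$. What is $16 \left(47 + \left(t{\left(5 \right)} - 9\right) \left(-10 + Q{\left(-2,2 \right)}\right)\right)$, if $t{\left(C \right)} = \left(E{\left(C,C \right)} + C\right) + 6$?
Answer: $-4144$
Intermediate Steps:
$E{\left(z,h \right)} = 2 z \left(h + z\right)$
$Q{\left(W,r \right)} = 5 + r$ ($Q{\left(W,r \right)} = 8 + \left(r - 3\right) = 8 + \left(-3 + r\right) = 5 + r$)
$t{\left(C \right)} = 6 + C + 4 C^{2}$ ($t{\left(C \right)} = \left(2 C \left(C + C\right) + C\right) + 6 = \left(2 C 2 C + C\right) + 6 = \left(4 C^{2} + C\right) + 6 = \left(C + 4 C^{2}\right) + 6 = 6 + C + 4 C^{2}$)
$16 \left(47 + \left(t{\left(5 \right)} - 9\right) \left(-10 + Q{\left(-2,2 \right)}\right)\right) = 16 \left(47 + \left(\left(6 + 5 + 4 \cdot 5^{2}\right) - 9\right) \left(-10 + \left(5 + 2\right)\right)\right) = 16 \left(47 + \left(\left(6 + 5 + 4 \cdot 25\right) - 9\right) \left(-10 + 7\right)\right) = 16 \left(47 + \left(\left(6 + 5 + 100\right) - 9\right) \left(-3\right)\right) = 16 \left(47 + \left(111 - 9\right) \left(-3\right)\right) = 16 \left(47 + 102 \left(-3\right)\right) = 16 \left(47 - 306\right) = 16 \left(-259\right) = -4144$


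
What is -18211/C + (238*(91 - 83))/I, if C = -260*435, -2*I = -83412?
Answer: 23210723/112308300 ≈ 0.20667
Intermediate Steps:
I = 41706 (I = -½*(-83412) = 41706)
C = -113100
-18211/C + (238*(91 - 83))/I = -18211/(-113100) + (238*(91 - 83))/41706 = -18211*(-1/113100) + (238*8)*(1/41706) = 18211/113100 + 1904*(1/41706) = 18211/113100 + 136/2979 = 23210723/112308300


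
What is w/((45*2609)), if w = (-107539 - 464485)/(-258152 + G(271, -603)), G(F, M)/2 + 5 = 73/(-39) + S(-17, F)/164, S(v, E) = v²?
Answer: 609777584/32309964677895 ≈ 1.8873e-5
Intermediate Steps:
G(F, M) = -32681/3198 (G(F, M) = -10 + 2*(73/(-39) + (-17)²/164) = -10 + 2*(73*(-1/39) + 289*(1/164)) = -10 + 2*(-73/39 + 289/164) = -10 + 2*(-701/6396) = -10 - 701/3198 = -32681/3198)
w = 1829332752/825602777 (w = (-107539 - 464485)/(-258152 - 32681/3198) = -572024/(-825602777/3198) = -572024*(-3198/825602777) = 1829332752/825602777 ≈ 2.2158)
w/((45*2609)) = 1829332752/(825602777*((45*2609))) = (1829332752/825602777)/117405 = (1829332752/825602777)*(1/117405) = 609777584/32309964677895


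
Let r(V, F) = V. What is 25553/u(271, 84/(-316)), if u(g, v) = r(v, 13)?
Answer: -2018687/21 ≈ -96128.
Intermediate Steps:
u(g, v) = v
25553/u(271, 84/(-316)) = 25553/((84/(-316))) = 25553/((84*(-1/316))) = 25553/(-21/79) = 25553*(-79/21) = -2018687/21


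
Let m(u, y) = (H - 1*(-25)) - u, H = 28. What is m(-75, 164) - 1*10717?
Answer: -10589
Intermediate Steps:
m(u, y) = 53 - u (m(u, y) = (28 - 1*(-25)) - u = (28 + 25) - u = 53 - u)
m(-75, 164) - 1*10717 = (53 - 1*(-75)) - 1*10717 = (53 + 75) - 10717 = 128 - 10717 = -10589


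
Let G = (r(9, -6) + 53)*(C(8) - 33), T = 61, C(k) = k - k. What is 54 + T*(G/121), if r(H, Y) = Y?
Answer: -8007/11 ≈ -727.91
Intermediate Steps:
C(k) = 0
G = -1551 (G = (-6 + 53)*(0 - 33) = 47*(-33) = -1551)
54 + T*(G/121) = 54 + 61*(-1551/121) = 54 + 61*(-1551*1/121) = 54 + 61*(-141/11) = 54 - 8601/11 = -8007/11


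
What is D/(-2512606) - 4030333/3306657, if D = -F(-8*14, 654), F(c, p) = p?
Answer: -5062238162060/4154163109071 ≈ -1.2186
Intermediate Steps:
D = -654 (D = -1*654 = -654)
D/(-2512606) - 4030333/3306657 = -654/(-2512606) - 4030333/3306657 = -654*(-1/2512606) - 4030333*1/3306657 = 327/1256303 - 4030333/3306657 = -5062238162060/4154163109071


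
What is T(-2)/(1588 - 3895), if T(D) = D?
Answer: 2/2307 ≈ 0.00086693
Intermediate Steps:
T(-2)/(1588 - 3895) = -2/(1588 - 3895) = -2/(-2307) = -1/2307*(-2) = 2/2307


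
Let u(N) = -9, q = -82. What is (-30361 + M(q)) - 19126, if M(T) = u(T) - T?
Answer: -49414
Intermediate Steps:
M(T) = -9 - T
(-30361 + M(q)) - 19126 = (-30361 + (-9 - 1*(-82))) - 19126 = (-30361 + (-9 + 82)) - 19126 = (-30361 + 73) - 19126 = -30288 - 19126 = -49414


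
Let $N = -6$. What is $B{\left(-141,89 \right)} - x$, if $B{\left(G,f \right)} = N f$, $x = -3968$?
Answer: $3434$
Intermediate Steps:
$B{\left(G,f \right)} = - 6 f$
$B{\left(-141,89 \right)} - x = \left(-6\right) 89 - -3968 = -534 + 3968 = 3434$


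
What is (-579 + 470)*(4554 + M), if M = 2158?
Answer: -731608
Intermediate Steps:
(-579 + 470)*(4554 + M) = (-579 + 470)*(4554 + 2158) = -109*6712 = -731608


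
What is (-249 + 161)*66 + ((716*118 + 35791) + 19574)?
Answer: 134045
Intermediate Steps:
(-249 + 161)*66 + ((716*118 + 35791) + 19574) = -88*66 + ((84488 + 35791) + 19574) = -5808 + (120279 + 19574) = -5808 + 139853 = 134045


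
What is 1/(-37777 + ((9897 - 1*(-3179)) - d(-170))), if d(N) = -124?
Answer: -1/24577 ≈ -4.0688e-5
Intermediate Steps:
1/(-37777 + ((9897 - 1*(-3179)) - d(-170))) = 1/(-37777 + ((9897 - 1*(-3179)) - 1*(-124))) = 1/(-37777 + ((9897 + 3179) + 124)) = 1/(-37777 + (13076 + 124)) = 1/(-37777 + 13200) = 1/(-24577) = -1/24577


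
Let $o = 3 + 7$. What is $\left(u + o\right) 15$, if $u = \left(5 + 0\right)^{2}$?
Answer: $525$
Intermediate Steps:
$u = 25$ ($u = 5^{2} = 25$)
$o = 10$
$\left(u + o\right) 15 = \left(25 + 10\right) 15 = 35 \cdot 15 = 525$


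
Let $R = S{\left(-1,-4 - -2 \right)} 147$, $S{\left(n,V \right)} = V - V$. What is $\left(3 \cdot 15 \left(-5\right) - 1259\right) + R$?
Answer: $-1484$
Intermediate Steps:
$S{\left(n,V \right)} = 0$
$R = 0$ ($R = 0 \cdot 147 = 0$)
$\left(3 \cdot 15 \left(-5\right) - 1259\right) + R = \left(3 \cdot 15 \left(-5\right) - 1259\right) + 0 = \left(45 \left(-5\right) - 1259\right) + 0 = \left(-225 - 1259\right) + 0 = -1484 + 0 = -1484$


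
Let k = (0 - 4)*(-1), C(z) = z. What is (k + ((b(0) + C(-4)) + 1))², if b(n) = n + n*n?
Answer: 1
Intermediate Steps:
b(n) = n + n²
k = 4 (k = -4*(-1) = 4)
(k + ((b(0) + C(-4)) + 1))² = (4 + ((0*(1 + 0) - 4) + 1))² = (4 + ((0*1 - 4) + 1))² = (4 + ((0 - 4) + 1))² = (4 + (-4 + 1))² = (4 - 3)² = 1² = 1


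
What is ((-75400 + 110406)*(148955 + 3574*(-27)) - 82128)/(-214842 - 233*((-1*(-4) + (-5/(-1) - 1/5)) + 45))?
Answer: -9181138070/1136887 ≈ -8075.7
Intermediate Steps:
((-75400 + 110406)*(148955 + 3574*(-27)) - 82128)/(-214842 - 233*((-1*(-4) + (-5/(-1) - 1/5)) + 45)) = (35006*(148955 - 96498) - 82128)/(-214842 - 233*((4 + (-5*(-1) - 1*⅕)) + 45)) = (35006*52457 - 82128)/(-214842 - 233*((4 + (5 - ⅕)) + 45)) = (1836309742 - 82128)/(-214842 - 233*((4 + 24/5) + 45)) = 1836227614/(-214842 - 233*(44/5 + 45)) = 1836227614/(-214842 - 233*269/5) = 1836227614/(-214842 - 62677/5) = 1836227614/(-1136887/5) = 1836227614*(-5/1136887) = -9181138070/1136887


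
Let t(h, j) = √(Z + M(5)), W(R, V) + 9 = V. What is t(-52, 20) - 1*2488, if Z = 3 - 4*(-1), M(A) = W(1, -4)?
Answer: -2488 + I*√6 ≈ -2488.0 + 2.4495*I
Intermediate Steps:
W(R, V) = -9 + V
M(A) = -13 (M(A) = -9 - 4 = -13)
Z = 7 (Z = 3 + 4 = 7)
t(h, j) = I*√6 (t(h, j) = √(7 - 13) = √(-6) = I*√6)
t(-52, 20) - 1*2488 = I*√6 - 1*2488 = I*√6 - 2488 = -2488 + I*√6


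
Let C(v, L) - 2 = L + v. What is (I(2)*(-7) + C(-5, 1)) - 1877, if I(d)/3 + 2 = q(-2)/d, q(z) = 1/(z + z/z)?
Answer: -3653/2 ≈ -1826.5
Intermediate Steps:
C(v, L) = 2 + L + v (C(v, L) = 2 + (L + v) = 2 + L + v)
q(z) = 1/(1 + z) (q(z) = 1/(z + 1) = 1/(1 + z))
I(d) = -6 - 3/d (I(d) = -6 + 3*(1/((1 - 2)*d)) = -6 + 3*(1/((-1)*d)) = -6 + 3*(-1/d) = -6 - 3/d)
(I(2)*(-7) + C(-5, 1)) - 1877 = ((-6 - 3/2)*(-7) + (2 + 1 - 5)) - 1877 = ((-6 - 3*½)*(-7) - 2) - 1877 = ((-6 - 3/2)*(-7) - 2) - 1877 = (-15/2*(-7) - 2) - 1877 = (105/2 - 2) - 1877 = 101/2 - 1877 = -3653/2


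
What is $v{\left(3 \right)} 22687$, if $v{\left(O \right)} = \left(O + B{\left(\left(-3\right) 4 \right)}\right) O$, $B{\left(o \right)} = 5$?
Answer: $544488$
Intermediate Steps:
$v{\left(O \right)} = O \left(5 + O\right)$ ($v{\left(O \right)} = \left(O + 5\right) O = \left(5 + O\right) O = O \left(5 + O\right)$)
$v{\left(3 \right)} 22687 = 3 \left(5 + 3\right) 22687 = 3 \cdot 8 \cdot 22687 = 24 \cdot 22687 = 544488$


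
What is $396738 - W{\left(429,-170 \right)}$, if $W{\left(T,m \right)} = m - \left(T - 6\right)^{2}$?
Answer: $575837$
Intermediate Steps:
$W{\left(T,m \right)} = m - \left(-6 + T\right)^{2}$
$396738 - W{\left(429,-170 \right)} = 396738 - \left(-170 - \left(-6 + 429\right)^{2}\right) = 396738 - \left(-170 - 423^{2}\right) = 396738 - \left(-170 - 178929\right) = 396738 - -179099 = 396738 + 179099 = 575837$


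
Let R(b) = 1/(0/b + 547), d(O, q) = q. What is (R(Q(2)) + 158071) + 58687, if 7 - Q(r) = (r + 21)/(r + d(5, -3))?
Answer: 118566627/547 ≈ 2.1676e+5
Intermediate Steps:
Q(r) = 7 - (21 + r)/(-3 + r) (Q(r) = 7 - (r + 21)/(r - 3) = 7 - (21 + r)/(-3 + r))
R(b) = 1/547 (R(b) = 1/(0 + 547) = 1/547)
(R(Q(2)) + 158071) + 58687 = (1/547 + 158071) + 58687 = 86464838/547 + 58687 = 118566627/547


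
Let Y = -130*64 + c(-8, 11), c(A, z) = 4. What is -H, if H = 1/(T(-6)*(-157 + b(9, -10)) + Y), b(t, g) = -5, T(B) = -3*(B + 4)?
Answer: 1/9288 ≈ 0.00010767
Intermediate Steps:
T(B) = -12 - 3*B (T(B) = -3*(4 + B) = -12 - 3*B)
Y = -8316 (Y = -130*64 + 4 = -8320 + 4 = -8316)
H = -1/9288 (H = 1/((-12 - 3*(-6))*(-157 - 5) - 8316) = 1/((-12 + 18)*(-162) - 8316) = 1/(6*(-162) - 8316) = 1/(-972 - 8316) = 1/(-9288) = -1/9288 ≈ -0.00010767)
-H = -1*(-1/9288) = 1/9288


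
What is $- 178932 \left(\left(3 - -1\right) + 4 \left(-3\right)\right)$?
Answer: $1431456$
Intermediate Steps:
$- 178932 \left(\left(3 - -1\right) + 4 \left(-3\right)\right) = - 178932 \left(\left(3 + 1\right) - 12\right) = - 178932 \left(4 - 12\right) = \left(-178932\right) \left(-8\right) = 1431456$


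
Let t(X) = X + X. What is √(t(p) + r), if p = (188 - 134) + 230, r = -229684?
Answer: 2*I*√57279 ≈ 478.66*I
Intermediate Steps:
p = 284 (p = 54 + 230 = 284)
t(X) = 2*X
√(t(p) + r) = √(2*284 - 229684) = √(568 - 229684) = √(-229116) = 2*I*√57279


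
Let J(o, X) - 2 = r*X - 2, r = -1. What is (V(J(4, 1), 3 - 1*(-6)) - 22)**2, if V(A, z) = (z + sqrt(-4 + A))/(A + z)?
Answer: (167 - I*sqrt(5))**2/64 ≈ 435.69 - 11.669*I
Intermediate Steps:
J(o, X) = -X (J(o, X) = 2 + (-X - 2) = 2 + (-2 - X) = -X)
V(A, z) = (z + sqrt(-4 + A))/(A + z)
(V(J(4, 1), 3 - 1*(-6)) - 22)**2 = (((3 - 1*(-6)) + sqrt(-4 - 1*1))/(-1*1 + (3 - 1*(-6))) - 22)**2 = (((3 + 6) + sqrt(-4 - 1))/(-1 + (3 + 6)) - 22)**2 = ((9 + sqrt(-5))/(-1 + 9) - 22)**2 = ((9 + I*sqrt(5))/8 - 22)**2 = ((9/8 + I*sqrt(5)/8) - 22)**2 = (-167/8 + I*sqrt(5)/8)**2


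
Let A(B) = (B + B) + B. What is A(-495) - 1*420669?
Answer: -422154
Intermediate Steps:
A(B) = 3*B (A(B) = 2*B + B = 3*B)
A(-495) - 1*420669 = 3*(-495) - 1*420669 = -1485 - 420669 = -422154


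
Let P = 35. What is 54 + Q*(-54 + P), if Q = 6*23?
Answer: -2568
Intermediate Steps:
Q = 138
54 + Q*(-54 + P) = 54 + 138*(-54 + 35) = 54 + 138*(-19) = 54 - 2622 = -2568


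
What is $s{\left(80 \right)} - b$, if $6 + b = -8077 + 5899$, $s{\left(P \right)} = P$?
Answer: $2264$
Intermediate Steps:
$b = -2184$ ($b = -6 + \left(-8077 + 5899\right) = -6 - 2178 = -2184$)
$s{\left(80 \right)} - b = 80 - -2184 = 80 + 2184 = 2264$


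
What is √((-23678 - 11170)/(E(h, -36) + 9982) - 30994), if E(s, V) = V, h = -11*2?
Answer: I*√766590864178/4973 ≈ 176.06*I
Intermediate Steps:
h = -22
√((-23678 - 11170)/(E(h, -36) + 9982) - 30994) = √((-23678 - 11170)/(-36 + 9982) - 30994) = √(-34848/9946 - 30994) = √(-34848*1/9946 - 30994) = √(-17424/4973 - 30994) = √(-154150586/4973) = I*√766590864178/4973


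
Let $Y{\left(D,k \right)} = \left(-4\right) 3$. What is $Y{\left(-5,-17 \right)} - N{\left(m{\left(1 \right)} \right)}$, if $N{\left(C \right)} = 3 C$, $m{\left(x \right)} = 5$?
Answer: $-27$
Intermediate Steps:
$Y{\left(D,k \right)} = -12$
$Y{\left(-5,-17 \right)} - N{\left(m{\left(1 \right)} \right)} = -12 - 3 \cdot 5 = -12 - 15 = -27$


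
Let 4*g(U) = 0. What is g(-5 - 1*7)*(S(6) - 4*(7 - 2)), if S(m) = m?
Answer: 0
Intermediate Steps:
g(U) = 0 (g(U) = (1/4)*0 = 0)
g(-5 - 1*7)*(S(6) - 4*(7 - 2)) = 0*(6 - 4*(7 - 2)) = 0*(6 - 4*5) = 0*(6 - 20) = 0*(-14) = 0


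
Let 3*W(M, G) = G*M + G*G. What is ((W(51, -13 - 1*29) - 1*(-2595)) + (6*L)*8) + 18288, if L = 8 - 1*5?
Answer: 20901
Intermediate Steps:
L = 3 (L = 8 - 5 = 3)
W(M, G) = G**2/3 + G*M/3 (W(M, G) = (G*M + G*G)/3 = (G*M + G**2)/3 = (G**2 + G*M)/3 = G**2/3 + G*M/3)
((W(51, -13 - 1*29) - 1*(-2595)) + (6*L)*8) + 18288 = (((-13 - 1*29)*((-13 - 1*29) + 51)/3 - 1*(-2595)) + (6*3)*8) + 18288 = (((-13 - 29)*((-13 - 29) + 51)/3 + 2595) + 18*8) + 18288 = (((1/3)*(-42)*(-42 + 51) + 2595) + 144) + 18288 = (((1/3)*(-42)*9 + 2595) + 144) + 18288 = ((-126 + 2595) + 144) + 18288 = (2469 + 144) + 18288 = 2613 + 18288 = 20901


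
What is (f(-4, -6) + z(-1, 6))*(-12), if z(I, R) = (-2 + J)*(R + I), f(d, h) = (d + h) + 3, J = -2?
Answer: 324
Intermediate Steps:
f(d, h) = 3 + d + h
z(I, R) = -4*I - 4*R (z(I, R) = (-2 - 2)*(R + I) = -4*(I + R) = -4*I - 4*R)
(f(-4, -6) + z(-1, 6))*(-12) = ((3 - 4 - 6) + (-4*(-1) - 4*6))*(-12) = (-7 + (4 - 24))*(-12) = (-7 - 20)*(-12) = -27*(-12) = 324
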